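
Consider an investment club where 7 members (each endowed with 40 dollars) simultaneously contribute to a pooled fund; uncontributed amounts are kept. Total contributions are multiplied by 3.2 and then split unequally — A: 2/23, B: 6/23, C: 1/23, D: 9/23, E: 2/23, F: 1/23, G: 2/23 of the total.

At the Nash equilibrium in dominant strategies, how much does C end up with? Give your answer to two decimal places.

45.57 dollars

Each unit j contributes comes back to j as 3.2 × (j's share), so j prefers to contribute only if that share exceeds 1/3.2 = 0.3125; otherwise keeping the unit dominates.
Only D (9/23) clears that bar, contributing 40; the remaining 6 contribute 0. Total contributed: 40.
C keeps 40 and receives 3.2 × 40 × 1/23 = 5.57 from the pooled fund, for a payoff of 45.57.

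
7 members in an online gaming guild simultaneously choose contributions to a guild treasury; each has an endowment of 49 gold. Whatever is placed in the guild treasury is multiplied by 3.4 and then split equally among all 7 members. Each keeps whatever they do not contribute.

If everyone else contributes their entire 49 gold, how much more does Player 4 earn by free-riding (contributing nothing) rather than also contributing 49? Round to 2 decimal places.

25.20 gold

Switching from a contribution of 49 to 0 lets Player 4 keep an extra 49 gold, but lowers the guild treasury by 49, which costs Player 4 their own share of that drop: 3.4/7 × 49 = 23.80.
Net gain = 49 − 23.80 = 25.20. The private return per contributed unit (0.4857) is below 1, so free-riding is indeed the best response regardless of what the others do.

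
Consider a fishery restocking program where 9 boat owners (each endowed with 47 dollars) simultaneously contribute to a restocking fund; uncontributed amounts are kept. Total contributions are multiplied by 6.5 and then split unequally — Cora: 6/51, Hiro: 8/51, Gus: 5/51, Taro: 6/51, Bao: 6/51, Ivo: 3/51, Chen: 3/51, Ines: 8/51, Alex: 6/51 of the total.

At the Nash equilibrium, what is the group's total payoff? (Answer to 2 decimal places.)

940.00 dollars

Player j's private return per contributed unit is 6.5 × (j's share). Contributing is weakly dominant for j when that share is at least 1/6.5 = 0.1538, and contributing 0 is dominant otherwise.
Hiro and Ines are above the threshold, contributing 47 each; the remaining 7 contribute 0. Total contributed: 94.
The restocking fund pays out 6.5 × 94 = 611.00 in total (split across the unequal shares, but the aggregate is all that matters for the group sum).
The 7 free-riders keep 47 each, adding 329. Group total = 329 + 611.00 = 940.00.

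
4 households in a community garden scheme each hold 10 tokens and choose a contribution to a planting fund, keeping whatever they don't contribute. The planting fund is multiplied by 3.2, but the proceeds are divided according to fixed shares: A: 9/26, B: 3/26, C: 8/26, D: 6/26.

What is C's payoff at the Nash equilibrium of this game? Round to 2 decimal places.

19.85 tokens

Each unit j contributes comes back to j as 3.2 × (j's share), so j prefers to contribute only if that share exceeds 1/3.2 = 0.3125; otherwise keeping the unit dominates.
Only A (9/26) clears that bar, contributing 10; the remaining 3 contribute 0. Total contributed: 10.
C keeps 10 and receives 3.2 × 10 × 8/26 = 9.85 from the planting fund, for a payoff of 19.85.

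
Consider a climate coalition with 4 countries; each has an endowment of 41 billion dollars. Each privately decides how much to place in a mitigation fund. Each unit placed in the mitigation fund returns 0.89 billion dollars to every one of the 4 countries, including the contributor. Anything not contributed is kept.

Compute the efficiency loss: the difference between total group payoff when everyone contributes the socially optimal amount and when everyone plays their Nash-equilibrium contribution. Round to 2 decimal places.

419.84 billion dollars

The private return per contributed unit is 0.89 < 1, so contributing 0 is dominant for every player. At the Nash equilibrium everyone keeps their 41, and the group total is 4 × 41 = 164.
Each contributed unit returns 3.560 to the group as a whole (0.89 to each of 4 players), which exceeds 1, so the social optimum is full contribution: group total = 3.560 × 164 = 583.84.
Efficiency loss = 583.84 − 164 = 419.84.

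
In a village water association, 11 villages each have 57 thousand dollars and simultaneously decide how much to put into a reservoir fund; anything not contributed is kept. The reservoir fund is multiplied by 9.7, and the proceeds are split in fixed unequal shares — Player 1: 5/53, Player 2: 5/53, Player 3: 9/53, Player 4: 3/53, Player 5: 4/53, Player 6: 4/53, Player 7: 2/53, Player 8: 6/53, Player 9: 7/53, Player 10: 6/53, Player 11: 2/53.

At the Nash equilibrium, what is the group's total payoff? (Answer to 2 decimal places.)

For player j, contributing a unit is worthwhile iff 9.7 × (j's share) ≥ 1, i.e. iff j's share is at least 0.1031.
The shares above 0.1031 belong to Player 3, Player 8, Player 9 and Player 10, contributing 57 each; the remaining 7 contribute 0. Total contributed: 228.
The reservoir fund pays out 9.7 × 228 = 2211.60 in total (split across the unequal shares, but the aggregate is all that matters for the group sum).
The 7 free-riders keep 57 each, adding 399. Group total = 399 + 2211.60 = 2610.60.

2610.60 thousand dollars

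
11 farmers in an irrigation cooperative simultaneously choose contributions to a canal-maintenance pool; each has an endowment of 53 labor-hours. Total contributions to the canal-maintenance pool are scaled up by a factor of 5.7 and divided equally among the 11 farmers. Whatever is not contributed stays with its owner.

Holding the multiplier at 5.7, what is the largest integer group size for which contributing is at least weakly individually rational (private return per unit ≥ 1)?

5

Private return per unit is 5.7/(group size), which is ≥ 1 whenever the group size is ≤ 5.7.
The largest such integer is 5.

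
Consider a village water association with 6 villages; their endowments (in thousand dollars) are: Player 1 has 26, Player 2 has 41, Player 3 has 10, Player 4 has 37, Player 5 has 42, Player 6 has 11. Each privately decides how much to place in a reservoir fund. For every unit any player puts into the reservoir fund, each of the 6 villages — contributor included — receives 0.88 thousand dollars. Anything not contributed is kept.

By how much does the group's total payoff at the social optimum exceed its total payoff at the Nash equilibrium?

714.76 thousand dollars

The private return per contributed unit is 0.88 < 1 for everyone, so the Nash equilibrium is zero contribution and the group total is Σ E_j = 26 + 41 + 10 + 37 + 42 + 11 = 167.
Each contributed unit returns 5.280 to the group, so the social optimum is full contribution by everyone: group total = 5.280 × 167 = 881.76.
Efficiency loss = (5.280 − 1) × 167 = 714.76.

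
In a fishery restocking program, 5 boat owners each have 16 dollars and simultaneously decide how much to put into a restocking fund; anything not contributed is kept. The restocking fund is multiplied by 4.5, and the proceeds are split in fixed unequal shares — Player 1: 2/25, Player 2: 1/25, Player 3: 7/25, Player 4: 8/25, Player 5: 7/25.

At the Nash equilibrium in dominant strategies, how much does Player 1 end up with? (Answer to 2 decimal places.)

33.28 dollars

Player j's private return per contributed unit is 4.5 × (j's share). Contributing is weakly dominant for j when that share is at least 1/4.5 = 0.2222, and contributing 0 is dominant otherwise.
The shares above 0.2222 belong to Player 3, Player 4 and Player 5, contributing 16 each; the remaining 2 contribute 0. Total contributed: 48.
Player 1 keeps 16 and receives 4.5 × 48 × 2/25 = 17.28 from the restocking fund, for a payoff of 33.28.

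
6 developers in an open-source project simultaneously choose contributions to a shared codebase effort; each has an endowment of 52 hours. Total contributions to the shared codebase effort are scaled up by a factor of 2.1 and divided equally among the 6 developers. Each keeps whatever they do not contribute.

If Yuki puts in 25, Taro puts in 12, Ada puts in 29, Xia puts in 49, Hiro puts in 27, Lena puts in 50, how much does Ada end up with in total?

90.20 hours

Total contributed: 25 + 12 + 29 + 49 + 27 + 50 = 192.
Each receives 2.1 × 192 / 6 = 67.20 from the shared codebase effort.
Ada keeps 52 − 29 = 23, so Ada's payoff is 23 + 67.20 = 90.20.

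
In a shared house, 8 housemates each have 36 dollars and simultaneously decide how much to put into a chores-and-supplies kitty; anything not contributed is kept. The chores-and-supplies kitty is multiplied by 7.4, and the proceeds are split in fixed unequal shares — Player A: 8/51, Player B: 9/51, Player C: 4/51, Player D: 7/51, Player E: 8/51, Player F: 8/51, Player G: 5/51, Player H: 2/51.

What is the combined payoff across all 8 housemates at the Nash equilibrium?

Each unit j contributes comes back to j as 7.4 × (j's share), so j prefers to contribute only if that share exceeds 1/7.4 = 0.1351; otherwise keeping the unit dominates.
The shares above 0.1351 belong to Player A, Player B, Player D, Player E and Player F, contributing 36 each; the remaining 3 contribute 0. Total contributed: 180.
The chores-and-supplies kitty pays out 7.4 × 180 = 1332.00 in total (split across the unequal shares, but the aggregate is all that matters for the group sum).
The 3 free-riders keep 36 each, adding 108. Group total = 108 + 1332.00 = 1440.00.

1440.00 dollars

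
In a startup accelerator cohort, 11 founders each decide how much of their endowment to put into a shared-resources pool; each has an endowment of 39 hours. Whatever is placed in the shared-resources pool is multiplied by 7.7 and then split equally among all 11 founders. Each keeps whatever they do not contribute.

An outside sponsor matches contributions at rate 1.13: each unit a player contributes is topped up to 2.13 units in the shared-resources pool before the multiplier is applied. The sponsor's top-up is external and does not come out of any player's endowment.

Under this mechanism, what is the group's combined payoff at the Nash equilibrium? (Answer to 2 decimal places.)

Under the mechanism each unit contributed yields 7.7 × 2.13 / 11 = 1.4910 back to its contributor per unit of net cost, which exceeds 1, making full contribution the dominant choice for everyone.
So the Nash equilibrium is full contribution by all 11; the group earns 7.7 × 2.13 × 429 = 7036.03.

7036.03 hours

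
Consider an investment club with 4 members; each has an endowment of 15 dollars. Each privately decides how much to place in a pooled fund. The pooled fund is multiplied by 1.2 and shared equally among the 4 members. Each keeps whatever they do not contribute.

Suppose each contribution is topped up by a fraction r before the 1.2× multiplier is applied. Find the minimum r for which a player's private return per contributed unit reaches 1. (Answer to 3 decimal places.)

With matching at rate r, one contributed unit becomes (1 + r) in the pooled fund and returns 1.2 × (1 + r) / 4 to the contributor.
Setting this equal to 1: 1 + r = 4/1.2 = 3.3333.
So the minimum matching rate is r = 3.3333 − 1 = 2.333.

2.333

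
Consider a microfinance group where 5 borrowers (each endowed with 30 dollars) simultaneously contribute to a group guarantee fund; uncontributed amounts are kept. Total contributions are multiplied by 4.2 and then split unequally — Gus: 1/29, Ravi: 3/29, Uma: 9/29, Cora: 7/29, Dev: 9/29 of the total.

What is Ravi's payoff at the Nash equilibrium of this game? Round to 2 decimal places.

Each unit j contributes comes back to j as 4.2 × (j's share), so j prefers to contribute only if that share exceeds 1/4.2 = 0.2381; otherwise keeping the unit dominates.
Uma, Cora and Dev are above the threshold, contributing 30 each; the remaining 2 contribute 0. Total contributed: 90.
Ravi keeps 30 and receives 4.2 × 90 × 3/29 = 39.10 from the group guarantee fund, for a payoff of 69.10.

69.10 dollars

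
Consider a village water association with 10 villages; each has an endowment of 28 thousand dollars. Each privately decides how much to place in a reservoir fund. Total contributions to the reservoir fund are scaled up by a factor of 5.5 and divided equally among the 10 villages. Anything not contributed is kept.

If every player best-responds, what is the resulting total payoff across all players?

Each contributed unit returns 5.5/10 = 0.5500 to its contributor — below 1 — so contributing 0 is dominant for every player. At the Nash equilibrium everyone keeps their 28, and the group total is 10 × 28 = 280.

280.00 thousand dollars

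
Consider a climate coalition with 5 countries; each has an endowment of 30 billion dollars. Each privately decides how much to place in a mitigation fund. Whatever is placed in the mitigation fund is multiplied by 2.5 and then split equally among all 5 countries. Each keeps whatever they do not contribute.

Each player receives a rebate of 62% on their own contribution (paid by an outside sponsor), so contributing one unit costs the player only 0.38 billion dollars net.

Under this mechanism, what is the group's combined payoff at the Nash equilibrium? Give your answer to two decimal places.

The effective private return per unit is now (2.5/5) / 0.38 = 1.3158 > 1, so every player's dominant strategy flips to full contribution.
So the Nash equilibrium is full contribution by all 5; the group earns 5 × (30 × 0.62 + 2.5 × 30) = 468.00.

468.00 billion dollars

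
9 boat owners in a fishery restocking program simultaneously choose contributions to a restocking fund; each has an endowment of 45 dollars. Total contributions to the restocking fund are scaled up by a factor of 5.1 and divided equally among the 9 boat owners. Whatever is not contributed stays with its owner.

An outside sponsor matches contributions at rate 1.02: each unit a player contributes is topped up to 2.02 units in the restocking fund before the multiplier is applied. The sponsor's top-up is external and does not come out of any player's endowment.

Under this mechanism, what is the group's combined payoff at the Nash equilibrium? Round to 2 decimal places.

Under the mechanism each unit contributed yields 5.1 × 2.02 / 9 = 1.1447 back to its contributor per unit of net cost, which exceeds 1, making full contribution the dominant choice for everyone.
At the Nash equilibrium everyone contributes 45. Group total payoff = 5.1 × 2.02 × 405 = 4172.31.

4172.31 dollars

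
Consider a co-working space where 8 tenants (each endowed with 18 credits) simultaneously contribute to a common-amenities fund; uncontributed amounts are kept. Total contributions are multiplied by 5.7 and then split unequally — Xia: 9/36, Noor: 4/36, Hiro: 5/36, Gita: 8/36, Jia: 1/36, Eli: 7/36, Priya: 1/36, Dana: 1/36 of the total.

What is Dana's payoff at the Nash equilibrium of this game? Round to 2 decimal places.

26.55 credits

Each unit j contributes comes back to j as 5.7 × (j's share), so j prefers to contribute only if that share exceeds 1/5.7 = 0.1754; otherwise keeping the unit dominates.
The shares above 0.1754 belong to Xia, Gita and Eli, contributing 18 each; the remaining 5 contribute 0. Total contributed: 54.
Dana keeps 18 and receives 5.7 × 54 × 1/36 = 8.55 from the common-amenities fund, for a payoff of 26.55.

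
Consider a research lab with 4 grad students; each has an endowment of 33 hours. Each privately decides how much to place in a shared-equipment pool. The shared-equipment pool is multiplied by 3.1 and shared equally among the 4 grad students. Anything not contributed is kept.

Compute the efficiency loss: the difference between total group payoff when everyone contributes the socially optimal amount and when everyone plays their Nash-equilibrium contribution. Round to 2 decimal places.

Each contributed unit returns 3.1/4 = 0.7750 to its contributor — below 1 — so contributing 0 is dominant for every player. At the Nash equilibrium everyone keeps their 33, and the group total is 4 × 33 = 132.
Each contributed unit returns 3.100 to the group as a whole (0.7750 to each of 4 players), which exceeds 1, so the social optimum is full contribution: group total = 3.100 × 132 = 409.20.
Efficiency loss = 409.20 − 132 = 277.20.

277.20 hours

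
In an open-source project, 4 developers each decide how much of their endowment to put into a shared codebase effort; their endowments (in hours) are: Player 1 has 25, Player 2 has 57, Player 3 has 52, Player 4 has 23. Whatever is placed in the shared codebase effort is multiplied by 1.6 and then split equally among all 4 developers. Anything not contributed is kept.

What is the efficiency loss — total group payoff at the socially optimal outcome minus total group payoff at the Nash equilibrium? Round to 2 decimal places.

94.20 hours

The private return per contributed unit is 1.6/4 = 0.4000 < 1 for every player regardless of endowment, so the Nash equilibrium is zero contribution and the group total is Σ E_j = 25 + 57 + 52 + 23 = 157.
Each contributed unit returns 1.600 to the group, so the social optimum is full contribution by everyone: group total = 1.600 × 157 = 251.20.
Efficiency loss = (1.600 − 1) × 157 = 94.20.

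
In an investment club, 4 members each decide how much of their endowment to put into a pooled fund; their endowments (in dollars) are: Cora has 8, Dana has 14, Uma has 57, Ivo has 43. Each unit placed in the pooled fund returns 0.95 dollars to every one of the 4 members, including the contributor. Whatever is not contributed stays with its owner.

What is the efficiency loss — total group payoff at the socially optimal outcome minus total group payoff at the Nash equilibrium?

341.60 dollars

The private return per contributed unit is 0.95 < 1 for everyone, so the Nash equilibrium is zero contribution and the group total is Σ E_j = 8 + 14 + 57 + 43 = 122.
Each contributed unit returns 3.800 to the group, so the social optimum is full contribution by everyone: group total = 3.800 × 122 = 463.60.
Efficiency loss = (3.800 − 1) × 122 = 341.60.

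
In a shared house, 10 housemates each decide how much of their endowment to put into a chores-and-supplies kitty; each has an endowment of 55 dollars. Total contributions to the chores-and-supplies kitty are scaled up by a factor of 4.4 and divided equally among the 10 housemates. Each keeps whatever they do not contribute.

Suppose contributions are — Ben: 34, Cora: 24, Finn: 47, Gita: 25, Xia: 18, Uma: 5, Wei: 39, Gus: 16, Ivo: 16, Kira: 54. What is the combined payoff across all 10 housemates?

1495.20 dollars

Total contributed: 34 + 24 + 47 + 25 + 18 + 5 + 39 + 16 + 16 + 54 = 278; total kept: 10 × 55 − 278 = 272.
The chores-and-supplies kitty pays out 4.4 × 278 = 1223.20 in aggregate.
Group total = 272 + 1223.20 = 1495.20.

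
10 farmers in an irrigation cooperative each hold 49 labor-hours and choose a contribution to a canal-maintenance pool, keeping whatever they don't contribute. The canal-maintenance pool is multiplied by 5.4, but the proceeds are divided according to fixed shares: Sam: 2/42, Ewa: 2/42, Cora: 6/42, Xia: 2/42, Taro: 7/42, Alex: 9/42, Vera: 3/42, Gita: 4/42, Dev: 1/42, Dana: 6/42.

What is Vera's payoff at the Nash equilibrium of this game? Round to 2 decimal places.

Player j's private return per contributed unit is 5.4 × (j's share). Contributing is weakly dominant for j when that share is at least 1/5.4 = 0.1852, and contributing 0 is dominant otherwise.
The only share above 0.1852 is Alex's 9/42, contributing 49; the remaining 9 contribute 0. Total contributed: 49.
Vera keeps 49 and receives 5.4 × 49 × 3/42 = 18.90 from the canal-maintenance pool, for a payoff of 67.90.

67.90 labor-hours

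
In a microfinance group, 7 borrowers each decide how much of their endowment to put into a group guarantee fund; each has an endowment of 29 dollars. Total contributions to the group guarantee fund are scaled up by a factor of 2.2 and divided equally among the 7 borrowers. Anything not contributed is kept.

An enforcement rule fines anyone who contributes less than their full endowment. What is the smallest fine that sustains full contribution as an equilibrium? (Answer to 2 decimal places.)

Given the others contribute fully, the best deviation is to contribute 0 (any partial contribution still incurs the fine and gives up units whose private return 0.3143 is below 1).
Deviating from 29 to 0 saves 29 dollars but forfeits the deviator's share of the drop in the group guarantee fund: 2.2/7 × 29 = 9.11.
So the deviation gain is 29 − 9.11 = 19.89, and the fine must be at least 19.89 dollars to wipe it out.

19.89 dollars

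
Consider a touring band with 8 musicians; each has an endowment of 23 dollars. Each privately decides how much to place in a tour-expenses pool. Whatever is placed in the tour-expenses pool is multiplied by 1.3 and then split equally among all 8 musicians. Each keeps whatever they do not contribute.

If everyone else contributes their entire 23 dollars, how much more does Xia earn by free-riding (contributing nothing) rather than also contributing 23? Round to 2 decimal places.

19.26 dollars

Switching from a contribution of 23 to 0 lets Xia keep an extra 23 dollars, but lowers the tour-expenses pool by 23, which costs Xia their own share of that drop: 1.3/8 × 23 = 3.74.
Net gain = 23 − 3.74 = 19.26. The private return per contributed unit (0.1625) is below 1, so free-riding is indeed the best response regardless of what the others do.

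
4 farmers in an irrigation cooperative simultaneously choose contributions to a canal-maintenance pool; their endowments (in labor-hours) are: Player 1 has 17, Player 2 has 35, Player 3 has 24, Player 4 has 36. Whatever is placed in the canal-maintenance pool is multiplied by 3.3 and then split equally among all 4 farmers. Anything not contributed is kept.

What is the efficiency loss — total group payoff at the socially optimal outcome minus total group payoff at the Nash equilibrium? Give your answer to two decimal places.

257.60 labor-hours

The private return per contributed unit is 3.3/4 = 0.8250 < 1 for every player regardless of endowment, so the Nash equilibrium is zero contribution and the group total is Σ E_j = 17 + 35 + 24 + 36 = 112.
Each contributed unit returns 3.300 to the group, so the social optimum is full contribution by everyone: group total = 3.300 × 112 = 369.60.
Efficiency loss = (3.300 − 1) × 112 = 257.60.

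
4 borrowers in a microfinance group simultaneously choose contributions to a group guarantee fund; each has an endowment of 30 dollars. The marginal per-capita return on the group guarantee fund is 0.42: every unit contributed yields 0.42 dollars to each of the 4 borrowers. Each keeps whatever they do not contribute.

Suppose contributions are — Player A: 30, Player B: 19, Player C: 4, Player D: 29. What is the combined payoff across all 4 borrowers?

Total contributed: 30 + 19 + 4 + 29 = 82; total kept: 4 × 30 − 82 = 38.
The group guarantee fund pays out 0.42 × 4 × 82 = 137.76 in aggregate.
Group total = 38 + 137.76 = 175.76.

175.76 dollars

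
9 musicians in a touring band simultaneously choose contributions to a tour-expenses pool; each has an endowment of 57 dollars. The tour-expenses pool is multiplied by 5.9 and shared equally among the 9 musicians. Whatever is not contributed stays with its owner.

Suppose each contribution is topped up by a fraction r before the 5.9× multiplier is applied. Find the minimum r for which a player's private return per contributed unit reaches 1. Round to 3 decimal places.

With matching at rate r, one contributed unit becomes (1 + r) in the tour-expenses pool and returns 5.9 × (1 + r) / 9 to the contributor.
Setting this equal to 1: 1 + r = 9/5.9 = 1.5254.
So the minimum matching rate is r = 1.5254 − 1 = 0.525.

0.525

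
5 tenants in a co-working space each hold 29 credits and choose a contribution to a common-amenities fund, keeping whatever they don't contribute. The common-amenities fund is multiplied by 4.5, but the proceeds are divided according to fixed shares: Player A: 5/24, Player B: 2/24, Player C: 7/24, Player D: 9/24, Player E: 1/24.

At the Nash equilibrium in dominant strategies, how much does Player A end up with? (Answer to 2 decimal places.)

83.38 credits

For player j, contributing a unit is worthwhile iff 4.5 × (j's share) ≥ 1, i.e. iff j's share is at least 0.2222.
The shares above 0.2222 belong to Player C and Player D, contributing 29 each; the remaining 3 contribute 0. Total contributed: 58.
Player A keeps 29 and receives 4.5 × 58 × 5/24 = 54.38 from the common-amenities fund, for a payoff of 83.38.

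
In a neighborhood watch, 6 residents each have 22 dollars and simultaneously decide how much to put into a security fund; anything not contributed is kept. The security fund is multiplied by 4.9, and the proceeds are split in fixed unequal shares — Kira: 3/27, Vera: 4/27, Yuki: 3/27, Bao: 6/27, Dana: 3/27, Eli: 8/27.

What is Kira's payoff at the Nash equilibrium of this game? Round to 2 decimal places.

A player with share s gets back 4.9·s per unit contributed, so full contribution is dominant for anyone with s > 1/4.9 = 0.2041 and zero contribution is dominant for anyone below.
Bao and Eli are above the threshold, contributing 22 each; the remaining 4 contribute 0. Total contributed: 44.
Kira keeps 22 and receives 4.9 × 44 × 3/27 = 23.96 from the security fund, for a payoff of 45.96.

45.96 dollars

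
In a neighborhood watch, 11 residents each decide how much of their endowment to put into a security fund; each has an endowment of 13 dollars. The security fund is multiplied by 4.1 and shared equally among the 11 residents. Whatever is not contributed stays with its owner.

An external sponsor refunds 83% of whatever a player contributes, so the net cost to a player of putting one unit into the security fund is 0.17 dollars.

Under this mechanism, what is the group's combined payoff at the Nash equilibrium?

Under the mechanism each unit contributed yields (4.1/11) / 0.17 = 2.1925 back to its contributor per unit of net cost, which exceeds 1, making full contribution the dominant choice for everyone.
So the Nash equilibrium is full contribution by all 11; the group earns 11 × (13 × 0.83 + 4.1 × 13) = 704.99.

704.99 dollars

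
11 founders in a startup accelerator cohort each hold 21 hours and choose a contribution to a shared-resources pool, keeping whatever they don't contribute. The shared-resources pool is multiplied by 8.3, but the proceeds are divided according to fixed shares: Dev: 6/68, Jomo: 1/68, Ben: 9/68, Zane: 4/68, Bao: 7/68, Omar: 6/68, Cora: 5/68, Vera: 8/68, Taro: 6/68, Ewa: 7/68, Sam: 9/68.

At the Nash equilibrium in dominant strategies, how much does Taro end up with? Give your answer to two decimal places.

For player j, contributing a unit is worthwhile iff 8.3 × (j's share) ≥ 1, i.e. iff j's share is at least 0.1205.
The shares above 0.1205 belong to Ben and Sam, contributing 21 each; the remaining 9 contribute 0. Total contributed: 42.
Taro keeps 21 and receives 8.3 × 42 × 6/68 = 30.76 from the shared-resources pool, for a payoff of 51.76.

51.76 hours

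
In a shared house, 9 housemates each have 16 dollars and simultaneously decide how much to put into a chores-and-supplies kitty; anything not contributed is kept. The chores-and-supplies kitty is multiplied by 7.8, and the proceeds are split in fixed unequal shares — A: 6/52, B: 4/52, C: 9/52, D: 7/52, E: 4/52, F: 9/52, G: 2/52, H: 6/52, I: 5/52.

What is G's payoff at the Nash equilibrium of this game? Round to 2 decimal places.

30.40 dollars

For player j, contributing a unit is worthwhile iff 7.8 × (j's share) ≥ 1, i.e. iff j's share is at least 0.1282.
C, D and F clear that bar, contributing 16 each; the remaining 6 contribute 0. Total contributed: 48.
G keeps 16 and receives 7.8 × 48 × 2/52 = 14.40 from the chores-and-supplies kitty, for a payoff of 30.40.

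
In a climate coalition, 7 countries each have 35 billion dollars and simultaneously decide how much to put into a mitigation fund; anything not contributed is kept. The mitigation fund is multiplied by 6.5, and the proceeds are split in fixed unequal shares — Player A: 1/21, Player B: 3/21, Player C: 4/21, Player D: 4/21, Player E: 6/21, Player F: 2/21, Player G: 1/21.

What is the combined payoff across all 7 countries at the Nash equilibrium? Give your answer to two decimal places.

A player with share s gets back 6.5·s per unit contributed, so full contribution is dominant for anyone with s > 1/6.5 = 0.1538 and zero contribution is dominant for anyone below.
Player C, Player D and Player E are above the threshold, contributing 35 each; the remaining 4 contribute 0. Total contributed: 105.
The mitigation fund pays out 6.5 × 105 = 682.50 in total (split across the unequal shares, but the aggregate is all that matters for the group sum).
The 4 free-riders keep 35 each, adding 140. Group total = 140 + 682.50 = 822.50.

822.50 billion dollars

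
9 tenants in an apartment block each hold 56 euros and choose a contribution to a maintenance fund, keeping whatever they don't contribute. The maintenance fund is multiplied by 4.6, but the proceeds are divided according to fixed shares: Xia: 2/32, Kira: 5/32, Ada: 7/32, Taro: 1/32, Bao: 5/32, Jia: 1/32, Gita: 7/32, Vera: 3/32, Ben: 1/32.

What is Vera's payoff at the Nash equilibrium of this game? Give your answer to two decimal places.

104.30 euros

A player with share s gets back 4.6·s per unit contributed, so full contribution is dominant for anyone with s > 1/4.6 = 0.2174 and zero contribution is dominant for anyone below.
The shares above 0.2174 belong to Ada and Gita, contributing 56 each; the remaining 7 contribute 0. Total contributed: 112.
Vera keeps 56 and receives 4.6 × 112 × 3/32 = 48.30 from the maintenance fund, for a payoff of 104.30.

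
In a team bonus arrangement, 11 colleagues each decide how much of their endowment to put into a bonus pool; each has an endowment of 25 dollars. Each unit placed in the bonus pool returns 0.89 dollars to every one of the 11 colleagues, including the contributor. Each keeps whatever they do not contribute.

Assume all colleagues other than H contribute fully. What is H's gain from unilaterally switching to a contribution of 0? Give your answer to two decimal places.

2.75 dollars

Switching from a contribution of 25 to 0 lets H keep an extra 25 dollars, but lowers the bonus pool by 25, which costs H their own share of that drop: 0.89 × 25 = 22.25.
Net gain = 25 − 22.25 = 2.75. The private return per contributed unit (0.89) is below 1, so free-riding is indeed the best response regardless of what the others do.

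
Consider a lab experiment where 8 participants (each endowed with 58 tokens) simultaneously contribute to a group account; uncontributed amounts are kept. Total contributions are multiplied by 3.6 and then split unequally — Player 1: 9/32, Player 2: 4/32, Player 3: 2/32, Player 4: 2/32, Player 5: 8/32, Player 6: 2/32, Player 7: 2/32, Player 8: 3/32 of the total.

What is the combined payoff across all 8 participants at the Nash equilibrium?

Player j's private return per contributed unit is 3.6 × (j's share). Contributing is weakly dominant for j when that share is at least 1/3.6 = 0.2778, and contributing 0 is dominant otherwise.
The only share above 0.2778 is Player 1's 9/32, contributing 58; the remaining 7 contribute 0. Total contributed: 58.
The group account pays out 3.6 × 58 = 208.80 in total (split across the unequal shares, but the aggregate is all that matters for the group sum).
The 7 free-riders keep 58 each, adding 406. Group total = 406 + 208.80 = 614.80.

614.80 tokens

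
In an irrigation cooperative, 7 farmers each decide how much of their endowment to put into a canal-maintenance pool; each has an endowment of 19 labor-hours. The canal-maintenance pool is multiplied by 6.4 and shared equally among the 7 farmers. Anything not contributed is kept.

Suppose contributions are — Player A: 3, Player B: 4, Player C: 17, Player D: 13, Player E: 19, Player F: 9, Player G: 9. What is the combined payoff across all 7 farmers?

532.60 labor-hours

Total contributed: 3 + 4 + 17 + 13 + 19 + 9 + 9 = 74; total kept: 7 × 19 − 74 = 59.
The canal-maintenance pool pays out 6.4 × 74 = 473.60 in aggregate.
Group total = 59 + 473.60 = 532.60.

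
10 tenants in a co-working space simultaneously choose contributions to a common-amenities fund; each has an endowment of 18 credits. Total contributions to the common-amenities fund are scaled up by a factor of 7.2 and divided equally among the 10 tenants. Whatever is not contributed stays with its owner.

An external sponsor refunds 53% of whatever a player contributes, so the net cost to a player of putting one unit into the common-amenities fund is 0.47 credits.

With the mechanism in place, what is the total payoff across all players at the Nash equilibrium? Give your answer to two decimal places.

1391.40 credits

Under the mechanism each unit contributed yields (7.2/10) / 0.47 = 1.5319 back to its contributor per unit of net cost, which exceeds 1, making full contribution the dominant choice for everyone.
At the Nash equilibrium everyone contributes 18. Group total payoff = 10 × (18 × 0.53 + 7.2 × 18) = 1391.40.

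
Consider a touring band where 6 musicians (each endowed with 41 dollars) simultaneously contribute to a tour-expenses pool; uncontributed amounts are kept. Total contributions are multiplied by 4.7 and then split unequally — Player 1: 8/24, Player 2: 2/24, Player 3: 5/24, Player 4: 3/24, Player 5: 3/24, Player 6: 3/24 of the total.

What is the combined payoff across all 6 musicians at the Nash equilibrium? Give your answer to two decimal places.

For player j, contributing a unit is worthwhile iff 4.7 × (j's share) ≥ 1, i.e. iff j's share is at least 0.2128.
Player 1 alone (share 8/24) is above the threshold, contributing 41; the remaining 5 contribute 0. Total contributed: 41.
The tour-expenses pool pays out 4.7 × 41 = 192.70 in total (split across the unequal shares, but the aggregate is all that matters for the group sum).
The 5 free-riders keep 41 each, adding 205. Group total = 205 + 192.70 = 397.70.

397.70 dollars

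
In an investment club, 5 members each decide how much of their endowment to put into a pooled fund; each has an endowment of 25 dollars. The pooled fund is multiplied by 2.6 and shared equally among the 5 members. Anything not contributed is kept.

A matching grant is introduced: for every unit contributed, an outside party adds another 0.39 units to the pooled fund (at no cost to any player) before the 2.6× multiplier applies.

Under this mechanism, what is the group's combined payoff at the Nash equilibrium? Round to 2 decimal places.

125.00 dollars

With the mechanism, a contributed unit returns 2.6 × 1.39 / 5 = 0.7228 per unit of net cost — still below 1 — so contributing 0 remains dominant for every player.
At the Nash equilibrium no one contributes; group total payoff = 5 × 25 = 125.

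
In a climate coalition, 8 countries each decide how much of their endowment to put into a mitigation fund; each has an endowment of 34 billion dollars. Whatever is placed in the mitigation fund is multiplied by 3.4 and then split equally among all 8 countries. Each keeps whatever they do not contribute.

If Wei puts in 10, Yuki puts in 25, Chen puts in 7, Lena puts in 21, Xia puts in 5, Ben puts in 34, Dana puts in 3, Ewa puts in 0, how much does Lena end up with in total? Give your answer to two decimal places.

57.63 billion dollars

Total contributed: 10 + 25 + 7 + 21 + 5 + 34 + 3 + 0 = 105.
Each receives 3.4 × 105 / 8 = 44.63 from the mitigation fund.
Lena keeps 34 − 21 = 13, so Lena's payoff is 13 + 44.63 = 57.63.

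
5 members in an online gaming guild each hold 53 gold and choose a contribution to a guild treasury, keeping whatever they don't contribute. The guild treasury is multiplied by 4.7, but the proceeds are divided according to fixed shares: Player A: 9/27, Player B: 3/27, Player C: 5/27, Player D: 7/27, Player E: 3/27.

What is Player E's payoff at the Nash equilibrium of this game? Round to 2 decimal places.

108.36 gold

Player j's private return per contributed unit is 4.7 × (j's share). Contributing is weakly dominant for j when that share is at least 1/4.7 = 0.2128, and contributing 0 is dominant otherwise.
Player A and Player D clear that bar, contributing 53 each; the remaining 3 contribute 0. Total contributed: 106.
Player E keeps 53 and receives 4.7 × 106 × 3/27 = 55.36 from the guild treasury, for a payoff of 108.36.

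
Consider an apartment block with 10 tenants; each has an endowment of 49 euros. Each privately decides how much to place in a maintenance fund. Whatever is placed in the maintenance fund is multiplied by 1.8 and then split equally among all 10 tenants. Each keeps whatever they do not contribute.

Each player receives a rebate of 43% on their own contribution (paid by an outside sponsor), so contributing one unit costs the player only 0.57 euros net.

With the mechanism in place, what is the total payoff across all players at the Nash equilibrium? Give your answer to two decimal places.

490.00 euros

With the mechanism, a contributed unit returns (1.8/10) / 0.57 = 0.3158 per unit of net cost — still below 1 — so contributing 0 remains dominant for every player.
Everyone keeps their endowment and the group total is 10 × 49 = 490.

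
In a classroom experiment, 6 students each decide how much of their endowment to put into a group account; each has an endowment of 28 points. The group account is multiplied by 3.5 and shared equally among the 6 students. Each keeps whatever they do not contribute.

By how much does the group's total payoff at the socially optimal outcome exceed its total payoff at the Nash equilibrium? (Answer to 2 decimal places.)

Each contributed unit returns 3.5/6 = 0.5833 to its contributor — below 1 — so contributing 0 is dominant for every player. At the Nash equilibrium everyone keeps their 28, and the group total is 6 × 28 = 168.
Each contributed unit returns 3.500 to the group as a whole (0.5833 to each of 6 players), which exceeds 1, so the social optimum is full contribution: group total = 3.500 × 168 = 588.00.
Efficiency loss = 588.00 − 168 = 420.00.

420.00 points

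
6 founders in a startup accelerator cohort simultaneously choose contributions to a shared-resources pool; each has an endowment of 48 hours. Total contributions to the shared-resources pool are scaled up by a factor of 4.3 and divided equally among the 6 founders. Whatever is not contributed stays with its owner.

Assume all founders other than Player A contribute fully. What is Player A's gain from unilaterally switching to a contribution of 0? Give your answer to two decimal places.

Switching from a contribution of 48 to 0 lets Player A keep an extra 48 hours, but lowers the shared-resources pool by 48, which costs Player A their own share of that drop: 4.3/6 × 48 = 34.40.
Net gain = 48 − 34.40 = 13.60. The private return per contributed unit (0.7167) is below 1, so free-riding is indeed the best response regardless of what the others do.

13.60 hours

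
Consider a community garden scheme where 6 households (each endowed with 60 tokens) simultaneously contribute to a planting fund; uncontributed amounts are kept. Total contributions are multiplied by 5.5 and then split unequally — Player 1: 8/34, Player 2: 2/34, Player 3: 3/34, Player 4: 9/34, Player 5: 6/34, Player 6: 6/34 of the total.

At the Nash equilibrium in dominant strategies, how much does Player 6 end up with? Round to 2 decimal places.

176.47 tokens

Player j's private return per contributed unit is 5.5 × (j's share). Contributing is weakly dominant for j when that share is at least 1/5.5 = 0.1818, and contributing 0 is dominant otherwise.
The shares above 0.1818 belong to Player 1 and Player 4, contributing 60 each; the remaining 4 contribute 0. Total contributed: 120.
Player 6 keeps 60 and receives 5.5 × 120 × 6/34 = 116.47 from the planting fund, for a payoff of 176.47.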